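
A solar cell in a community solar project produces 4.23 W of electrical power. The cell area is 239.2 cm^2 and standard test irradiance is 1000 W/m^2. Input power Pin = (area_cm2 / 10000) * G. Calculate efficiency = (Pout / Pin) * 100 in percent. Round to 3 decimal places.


First compute the input power:
  Pin = area_cm2 / 10000 * G = 239.2 / 10000 * 1000 = 23.92 W
Then compute efficiency:
  Efficiency = (Pout / Pin) * 100 = (4.23 / 23.92) * 100
  Efficiency = 17.684%

17.684


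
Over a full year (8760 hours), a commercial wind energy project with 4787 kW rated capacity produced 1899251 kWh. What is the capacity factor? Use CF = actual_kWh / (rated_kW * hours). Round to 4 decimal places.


Capacity factor = actual output / maximum possible output
Maximum possible = rated * hours = 4787 * 8760 = 41934120 kWh
CF = 1899251 / 41934120
CF = 0.0453

0.0453


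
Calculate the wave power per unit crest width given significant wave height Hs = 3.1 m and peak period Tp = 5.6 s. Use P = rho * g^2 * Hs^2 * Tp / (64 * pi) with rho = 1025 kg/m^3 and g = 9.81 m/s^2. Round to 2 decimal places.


Apply wave power formula:
  g^2 = 9.81^2 = 96.2361
  Hs^2 = 3.1^2 = 9.61
  Numerator = rho * g^2 * Hs^2 * Tp = 1025 * 96.2361 * 9.61 * 5.6 = 5308518.01
  Denominator = 64 * pi = 201.0619
  P = 5308518.01 / 201.0619 = 26402.40 W/m

26402.40


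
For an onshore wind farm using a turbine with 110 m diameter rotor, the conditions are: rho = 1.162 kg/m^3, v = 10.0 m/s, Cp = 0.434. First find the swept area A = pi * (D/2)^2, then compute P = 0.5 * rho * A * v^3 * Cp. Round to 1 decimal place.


Step 1 -- Compute swept area:
  A = pi * (D/2)^2 = pi * (110/2)^2 = 9503.32 m^2
Step 2 -- Apply wind power equation:
  P = 0.5 * rho * A * v^3 * Cp
  v^3 = 10.0^3 = 1000.0
  P = 0.5 * 1.162 * 9503.32 * 1000.0 * 0.434
  P = 2396299.6 W

2396299.6


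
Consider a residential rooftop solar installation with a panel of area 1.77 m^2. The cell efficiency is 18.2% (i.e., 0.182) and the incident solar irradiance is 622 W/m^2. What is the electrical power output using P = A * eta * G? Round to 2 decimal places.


Use the solar power formula P = A * eta * G.
Given: A = 1.77 m^2, eta = 0.182, G = 622 W/m^2
P = 1.77 * 0.182 * 622
P = 200.37 W

200.37


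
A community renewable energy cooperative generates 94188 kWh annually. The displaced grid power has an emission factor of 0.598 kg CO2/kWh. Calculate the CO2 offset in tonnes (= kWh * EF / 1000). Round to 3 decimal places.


CO2 offset in kg = generation * emission_factor
CO2 offset = 94188 * 0.598 = 56324.42 kg
Convert to tonnes:
  CO2 offset = 56324.42 / 1000 = 56.324 tonnes

56.324


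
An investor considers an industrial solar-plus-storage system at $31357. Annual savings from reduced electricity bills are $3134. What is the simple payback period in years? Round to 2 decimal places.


Simple payback period = initial cost / annual savings
Payback = 31357 / 3134
Payback = 10.01 years

10.01


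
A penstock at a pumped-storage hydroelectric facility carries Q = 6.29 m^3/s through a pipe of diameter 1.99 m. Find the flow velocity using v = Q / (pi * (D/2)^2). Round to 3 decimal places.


Compute pipe cross-sectional area:
  A = pi * (D/2)^2 = pi * (1.99/2)^2 = 3.1103 m^2
Calculate velocity:
  v = Q / A = 6.29 / 3.1103
  v = 2.022 m/s

2.022


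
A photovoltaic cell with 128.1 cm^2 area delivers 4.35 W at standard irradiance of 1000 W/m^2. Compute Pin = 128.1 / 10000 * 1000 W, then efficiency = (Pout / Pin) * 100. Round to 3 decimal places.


First compute the input power:
  Pin = area_cm2 / 10000 * G = 128.1 / 10000 * 1000 = 12.81 W
Then compute efficiency:
  Efficiency = (Pout / Pin) * 100 = (4.35 / 12.81) * 100
  Efficiency = 33.958%

33.958


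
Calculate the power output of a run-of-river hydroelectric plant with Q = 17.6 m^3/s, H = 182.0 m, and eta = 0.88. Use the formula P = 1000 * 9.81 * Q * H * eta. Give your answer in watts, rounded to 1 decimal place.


Apply the hydropower formula P = rho * g * Q * H * eta
rho * g = 1000 * 9.81 = 9810.0
P = 9810.0 * 17.6 * 182.0 * 0.88
P = 27652585.0 W

27652585.0


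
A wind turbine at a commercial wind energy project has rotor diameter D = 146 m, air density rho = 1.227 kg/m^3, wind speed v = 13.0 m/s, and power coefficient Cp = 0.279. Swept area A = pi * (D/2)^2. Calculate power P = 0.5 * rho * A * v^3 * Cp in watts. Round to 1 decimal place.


Step 1 -- Compute swept area:
  A = pi * (D/2)^2 = pi * (146/2)^2 = 16741.55 m^2
Step 2 -- Apply wind power equation:
  P = 0.5 * rho * A * v^3 * Cp
  v^3 = 13.0^3 = 2197.0
  P = 0.5 * 1.227 * 16741.55 * 2197.0 * 0.279
  P = 6295705.7 W

6295705.7


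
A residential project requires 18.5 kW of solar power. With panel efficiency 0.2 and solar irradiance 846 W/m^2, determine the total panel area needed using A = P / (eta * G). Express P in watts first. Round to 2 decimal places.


Convert target power to watts: P = 18.5 * 1000 = 18500.0 W
Compute denominator: eta * G = 0.2 * 846 = 169.2
Required area A = P / (eta * G) = 18500.0 / 169.2
A = 109.34 m^2

109.34


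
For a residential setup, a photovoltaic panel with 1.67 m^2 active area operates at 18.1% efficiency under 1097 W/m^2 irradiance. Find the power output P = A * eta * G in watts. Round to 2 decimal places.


Use the solar power formula P = A * eta * G.
Given: A = 1.67 m^2, eta = 0.181, G = 1097 W/m^2
P = 1.67 * 0.181 * 1097
P = 331.59 W

331.59


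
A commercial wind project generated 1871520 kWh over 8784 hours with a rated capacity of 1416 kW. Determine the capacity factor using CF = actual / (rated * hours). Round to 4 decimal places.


Capacity factor = actual output / maximum possible output
Maximum possible = rated * hours = 1416 * 8784 = 12438144 kWh
CF = 1871520 / 12438144
CF = 0.1505

0.1505


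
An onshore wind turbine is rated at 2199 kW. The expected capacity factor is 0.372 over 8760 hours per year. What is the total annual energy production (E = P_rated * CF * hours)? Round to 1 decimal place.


Annual energy = rated_kW * capacity_factor * hours_per_year
Given: P_rated = 2199 kW, CF = 0.372, hours = 8760
E = 2199 * 0.372 * 8760
E = 7165925.3 kWh

7165925.3


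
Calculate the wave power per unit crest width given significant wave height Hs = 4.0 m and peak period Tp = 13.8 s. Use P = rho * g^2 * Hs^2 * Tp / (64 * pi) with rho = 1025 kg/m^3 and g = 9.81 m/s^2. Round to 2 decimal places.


Apply wave power formula:
  g^2 = 9.81^2 = 96.2361
  Hs^2 = 4.0^2 = 16.0
  Numerator = rho * g^2 * Hs^2 * Tp = 1025 * 96.2361 * 16.0 * 13.8 = 21780154.15
  Denominator = 64 * pi = 201.0619
  P = 21780154.15 / 201.0619 = 108325.60 W/m

108325.60


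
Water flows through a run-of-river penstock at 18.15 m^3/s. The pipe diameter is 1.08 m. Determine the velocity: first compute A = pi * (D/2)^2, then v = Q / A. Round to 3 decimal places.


Compute pipe cross-sectional area:
  A = pi * (D/2)^2 = pi * (1.08/2)^2 = 0.9161 m^2
Calculate velocity:
  v = Q / A = 18.15 / 0.9161
  v = 19.812 m/s

19.812


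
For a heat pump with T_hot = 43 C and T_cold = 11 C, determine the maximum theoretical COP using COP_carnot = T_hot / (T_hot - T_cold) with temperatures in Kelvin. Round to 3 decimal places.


Convert to Kelvin:
  T_hot = 43 + 273.15 = 316.15 K
  T_cold = 11 + 273.15 = 284.15 K
Apply Carnot COP formula:
  COP = T_hot_K / (T_hot_K - T_cold_K) = 316.15 / 32.0
  COP = 9.880

9.880


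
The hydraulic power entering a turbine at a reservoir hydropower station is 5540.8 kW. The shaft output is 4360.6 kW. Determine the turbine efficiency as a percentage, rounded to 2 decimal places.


Turbine efficiency = (output power / input power) * 100
eta = (4360.6 / 5540.8) * 100
eta = 78.70%

78.70


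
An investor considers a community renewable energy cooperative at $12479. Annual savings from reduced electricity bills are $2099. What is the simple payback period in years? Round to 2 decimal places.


Simple payback period = initial cost / annual savings
Payback = 12479 / 2099
Payback = 5.95 years

5.95


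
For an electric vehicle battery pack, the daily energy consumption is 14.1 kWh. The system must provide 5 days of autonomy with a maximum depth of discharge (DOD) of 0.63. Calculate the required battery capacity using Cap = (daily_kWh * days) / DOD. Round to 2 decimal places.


Total energy needed = daily * days = 14.1 * 5 = 70.5 kWh
Account for depth of discharge:
  Cap = total_energy / DOD = 70.5 / 0.63
  Cap = 111.90 kWh

111.90


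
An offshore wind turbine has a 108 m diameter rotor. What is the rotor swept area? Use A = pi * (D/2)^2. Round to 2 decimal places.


Compute the rotor radius:
  r = D / 2 = 108 / 2 = 54.0 m
Calculate swept area:
  A = pi * r^2 = pi * 54.0^2
  A = 9160.88 m^2

9160.88


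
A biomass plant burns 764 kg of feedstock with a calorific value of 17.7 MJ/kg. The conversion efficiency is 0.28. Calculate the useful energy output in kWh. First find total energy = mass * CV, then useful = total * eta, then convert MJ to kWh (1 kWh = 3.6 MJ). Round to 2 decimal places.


Total energy = mass * CV = 764 * 17.7 = 13522.8 MJ
Useful energy = total * eta = 13522.8 * 0.28 = 3786.38 MJ
Convert to kWh: 3786.38 / 3.6
Useful energy = 1051.77 kWh

1051.77


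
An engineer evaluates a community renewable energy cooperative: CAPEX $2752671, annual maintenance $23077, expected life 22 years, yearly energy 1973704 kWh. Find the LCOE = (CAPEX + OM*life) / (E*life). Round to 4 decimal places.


Total cost = CAPEX + OM * lifetime = 2752671 + 23077 * 22 = 2752671 + 507694 = 3260365
Total generation = annual * lifetime = 1973704 * 22 = 43421488 kWh
LCOE = 3260365 / 43421488
LCOE = 0.0751 $/kWh

0.0751


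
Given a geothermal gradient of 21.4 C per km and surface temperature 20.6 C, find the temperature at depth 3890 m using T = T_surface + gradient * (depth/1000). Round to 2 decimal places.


Convert depth to km: 3890 / 1000 = 3.89 km
Temperature increase = gradient * depth_km = 21.4 * 3.89 = 83.25 C
Temperature at depth = T_surface + delta_T = 20.6 + 83.25
T = 103.85 C

103.85


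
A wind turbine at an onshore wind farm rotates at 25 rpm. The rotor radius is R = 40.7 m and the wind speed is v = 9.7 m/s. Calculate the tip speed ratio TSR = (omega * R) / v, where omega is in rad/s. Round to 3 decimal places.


Convert rotational speed to rad/s:
  omega = 25 * 2 * pi / 60 = 2.618 rad/s
Compute tip speed:
  v_tip = omega * R = 2.618 * 40.7 = 106.552 m/s
Tip speed ratio:
  TSR = v_tip / v_wind = 106.552 / 9.7 = 10.985

10.985


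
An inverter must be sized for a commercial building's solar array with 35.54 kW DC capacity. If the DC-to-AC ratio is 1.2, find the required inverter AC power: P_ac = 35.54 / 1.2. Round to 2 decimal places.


The inverter AC capacity is determined by the DC/AC ratio.
Given: P_dc = 35.54 kW, DC/AC ratio = 1.2
P_ac = P_dc / ratio = 35.54 / 1.2
P_ac = 29.62 kW

29.62


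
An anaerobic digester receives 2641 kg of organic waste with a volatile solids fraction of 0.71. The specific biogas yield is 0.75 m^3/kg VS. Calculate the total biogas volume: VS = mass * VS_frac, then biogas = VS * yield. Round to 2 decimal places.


Compute volatile solids:
  VS = mass * VS_fraction = 2641 * 0.71 = 1875.11 kg
Calculate biogas volume:
  Biogas = VS * specific_yield = 1875.11 * 0.75
  Biogas = 1406.33 m^3

1406.33


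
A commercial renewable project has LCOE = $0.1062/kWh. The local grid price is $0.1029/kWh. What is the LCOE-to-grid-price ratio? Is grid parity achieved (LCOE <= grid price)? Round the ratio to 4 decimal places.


Compare LCOE to grid price:
  LCOE = $0.1062/kWh, Grid price = $0.1029/kWh
  Ratio = LCOE / grid_price = 0.1062 / 0.1029 = 1.0321
  Grid parity achieved (ratio <= 1)? no

1.0321


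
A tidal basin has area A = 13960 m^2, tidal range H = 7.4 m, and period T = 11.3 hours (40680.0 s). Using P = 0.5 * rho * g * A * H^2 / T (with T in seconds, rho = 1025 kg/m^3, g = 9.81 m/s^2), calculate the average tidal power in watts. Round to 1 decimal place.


Convert period to seconds: T = 11.3 * 3600 = 40680.0 s
H^2 = 7.4^2 = 54.76
P = 0.5 * rho * g * A * H^2 / T
P = 0.5 * 1025 * 9.81 * 13960 * 54.76 / 40680.0
P = 94478.0 W

94478.0


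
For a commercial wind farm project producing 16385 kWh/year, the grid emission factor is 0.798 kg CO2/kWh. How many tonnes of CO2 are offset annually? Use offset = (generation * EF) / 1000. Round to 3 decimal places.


CO2 offset in kg = generation * emission_factor
CO2 offset = 16385 * 0.798 = 13075.23 kg
Convert to tonnes:
  CO2 offset = 13075.23 / 1000 = 13.075 tonnes

13.075


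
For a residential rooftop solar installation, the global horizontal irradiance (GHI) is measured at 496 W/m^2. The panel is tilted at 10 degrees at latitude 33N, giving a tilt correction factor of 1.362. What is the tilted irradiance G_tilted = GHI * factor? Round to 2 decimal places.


Identify the given values:
  GHI = 496 W/m^2, tilt correction factor = 1.362
Apply the formula G_tilted = GHI * factor:
  G_tilted = 496 * 1.362
  G_tilted = 675.55 W/m^2

675.55


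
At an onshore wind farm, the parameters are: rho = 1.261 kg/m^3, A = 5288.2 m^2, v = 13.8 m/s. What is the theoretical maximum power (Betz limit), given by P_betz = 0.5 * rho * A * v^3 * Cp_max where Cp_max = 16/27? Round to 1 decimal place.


The Betz coefficient Cp_max = 16/27 = 0.5926
v^3 = 13.8^3 = 2628.072
P_betz = 0.5 * rho * A * v^3 * Cp_max
P_betz = 0.5 * 1.261 * 5288.2 * 2628.072 * 0.5926
P_betz = 5192618.8 W

5192618.8


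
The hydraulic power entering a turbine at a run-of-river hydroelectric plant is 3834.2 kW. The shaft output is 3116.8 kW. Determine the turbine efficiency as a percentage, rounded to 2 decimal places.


Turbine efficiency = (output power / input power) * 100
eta = (3116.8 / 3834.2) * 100
eta = 81.29%

81.29


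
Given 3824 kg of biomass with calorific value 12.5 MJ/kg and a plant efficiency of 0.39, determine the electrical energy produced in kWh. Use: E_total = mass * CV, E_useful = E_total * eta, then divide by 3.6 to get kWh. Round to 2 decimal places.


Total energy = mass * CV = 3824 * 12.5 = 47800.0 MJ
Useful energy = total * eta = 47800.0 * 0.39 = 18642.0 MJ
Convert to kWh: 18642.0 / 3.6
Useful energy = 5178.33 kWh

5178.33


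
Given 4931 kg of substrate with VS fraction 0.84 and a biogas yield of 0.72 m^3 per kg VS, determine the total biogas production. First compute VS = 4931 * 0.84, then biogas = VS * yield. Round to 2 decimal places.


Compute volatile solids:
  VS = mass * VS_fraction = 4931 * 0.84 = 4142.04 kg
Calculate biogas volume:
  Biogas = VS * specific_yield = 4142.04 * 0.72
  Biogas = 2982.27 m^3

2982.27


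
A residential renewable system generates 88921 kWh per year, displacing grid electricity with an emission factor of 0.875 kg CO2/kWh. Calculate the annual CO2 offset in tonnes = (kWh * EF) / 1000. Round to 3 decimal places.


CO2 offset in kg = generation * emission_factor
CO2 offset = 88921 * 0.875 = 77805.88 kg
Convert to tonnes:
  CO2 offset = 77805.88 / 1000 = 77.806 tonnes

77.806


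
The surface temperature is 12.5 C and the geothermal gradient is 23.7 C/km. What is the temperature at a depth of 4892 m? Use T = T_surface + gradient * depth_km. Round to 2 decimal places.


Convert depth to km: 4892 / 1000 = 4.892 km
Temperature increase = gradient * depth_km = 23.7 * 4.892 = 115.94 C
Temperature at depth = T_surface + delta_T = 12.5 + 115.94
T = 128.44 C

128.44


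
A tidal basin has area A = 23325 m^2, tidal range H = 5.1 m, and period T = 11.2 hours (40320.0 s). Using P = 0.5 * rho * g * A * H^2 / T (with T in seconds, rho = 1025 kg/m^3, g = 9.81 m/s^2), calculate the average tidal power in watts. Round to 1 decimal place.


Convert period to seconds: T = 11.2 * 3600 = 40320.0 s
H^2 = 5.1^2 = 26.01
P = 0.5 * rho * g * A * H^2 / T
P = 0.5 * 1025 * 9.81 * 23325 * 26.01 / 40320.0
P = 75649.2 W

75649.2


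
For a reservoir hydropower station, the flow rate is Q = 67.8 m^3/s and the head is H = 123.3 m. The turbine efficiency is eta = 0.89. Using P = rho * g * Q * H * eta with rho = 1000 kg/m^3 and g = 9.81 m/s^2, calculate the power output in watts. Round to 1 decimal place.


Apply the hydropower formula P = rho * g * Q * H * eta
rho * g = 1000 * 9.81 = 9810.0
P = 9810.0 * 67.8 * 123.3 * 0.89
P = 72988054.0 W

72988054.0


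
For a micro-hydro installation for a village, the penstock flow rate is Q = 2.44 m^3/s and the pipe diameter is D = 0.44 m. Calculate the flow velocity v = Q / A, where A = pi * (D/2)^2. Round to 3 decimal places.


Compute pipe cross-sectional area:
  A = pi * (D/2)^2 = pi * (0.44/2)^2 = 0.1521 m^2
Calculate velocity:
  v = Q / A = 2.44 / 0.1521
  v = 16.047 m/s

16.047


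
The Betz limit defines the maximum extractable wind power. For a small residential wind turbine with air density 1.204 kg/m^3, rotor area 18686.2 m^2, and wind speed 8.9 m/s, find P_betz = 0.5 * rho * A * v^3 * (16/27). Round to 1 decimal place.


The Betz coefficient Cp_max = 16/27 = 0.5926
v^3 = 8.9^3 = 704.969
P_betz = 0.5 * rho * A * v^3 * Cp_max
P_betz = 0.5 * 1.204 * 18686.2 * 704.969 * 0.5926
P_betz = 4699414.2 W

4699414.2


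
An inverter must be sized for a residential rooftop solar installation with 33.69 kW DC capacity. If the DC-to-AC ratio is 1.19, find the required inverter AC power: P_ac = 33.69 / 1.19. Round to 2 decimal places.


The inverter AC capacity is determined by the DC/AC ratio.
Given: P_dc = 33.69 kW, DC/AC ratio = 1.19
P_ac = P_dc / ratio = 33.69 / 1.19
P_ac = 28.31 kW

28.31


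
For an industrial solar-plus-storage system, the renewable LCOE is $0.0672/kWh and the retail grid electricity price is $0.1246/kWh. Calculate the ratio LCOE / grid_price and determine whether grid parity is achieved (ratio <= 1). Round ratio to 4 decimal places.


Compare LCOE to grid price:
  LCOE = $0.0672/kWh, Grid price = $0.1246/kWh
  Ratio = LCOE / grid_price = 0.0672 / 0.1246 = 0.5393
  Grid parity achieved (ratio <= 1)? yes

0.5393


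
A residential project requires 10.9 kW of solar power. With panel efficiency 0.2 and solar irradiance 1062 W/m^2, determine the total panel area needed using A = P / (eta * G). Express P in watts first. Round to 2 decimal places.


Convert target power to watts: P = 10.9 * 1000 = 10900.0 W
Compute denominator: eta * G = 0.2 * 1062 = 212.4
Required area A = P / (eta * G) = 10900.0 / 212.4
A = 51.32 m^2

51.32


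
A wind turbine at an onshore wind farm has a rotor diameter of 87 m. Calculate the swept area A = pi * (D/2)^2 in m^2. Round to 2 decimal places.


Compute the rotor radius:
  r = D / 2 = 87 / 2 = 43.5 m
Calculate swept area:
  A = pi * r^2 = pi * 43.5^2
  A = 5944.68 m^2

5944.68


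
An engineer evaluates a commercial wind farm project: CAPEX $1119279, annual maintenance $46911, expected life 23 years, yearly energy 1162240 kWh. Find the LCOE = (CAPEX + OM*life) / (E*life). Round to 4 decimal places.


Total cost = CAPEX + OM * lifetime = 1119279 + 46911 * 23 = 1119279 + 1078953 = 2198232
Total generation = annual * lifetime = 1162240 * 23 = 26731520 kWh
LCOE = 2198232 / 26731520
LCOE = 0.0822 $/kWh

0.0822


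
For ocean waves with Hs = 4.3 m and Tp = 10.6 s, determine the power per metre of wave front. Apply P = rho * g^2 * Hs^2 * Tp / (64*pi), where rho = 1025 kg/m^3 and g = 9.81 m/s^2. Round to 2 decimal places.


Apply wave power formula:
  g^2 = 9.81^2 = 96.2361
  Hs^2 = 4.3^2 = 18.49
  Numerator = rho * g^2 * Hs^2 * Tp = 1025 * 96.2361 * 18.49 * 10.6 = 19333240.64
  Denominator = 64 * pi = 201.0619
  P = 19333240.64 / 201.0619 = 96155.65 W/m

96155.65


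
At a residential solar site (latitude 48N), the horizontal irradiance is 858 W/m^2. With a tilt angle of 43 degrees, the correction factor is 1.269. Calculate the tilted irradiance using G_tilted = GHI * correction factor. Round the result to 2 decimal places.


Identify the given values:
  GHI = 858 W/m^2, tilt correction factor = 1.269
Apply the formula G_tilted = GHI * factor:
  G_tilted = 858 * 1.269
  G_tilted = 1088.80 W/m^2

1088.80


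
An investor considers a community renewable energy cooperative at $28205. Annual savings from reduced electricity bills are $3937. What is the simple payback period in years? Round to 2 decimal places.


Simple payback period = initial cost / annual savings
Payback = 28205 / 3937
Payback = 7.16 years

7.16


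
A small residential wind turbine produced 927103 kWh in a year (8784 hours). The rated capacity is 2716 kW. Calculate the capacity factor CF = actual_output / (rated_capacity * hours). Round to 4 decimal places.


Capacity factor = actual output / maximum possible output
Maximum possible = rated * hours = 2716 * 8784 = 23857344 kWh
CF = 927103 / 23857344
CF = 0.0389

0.0389


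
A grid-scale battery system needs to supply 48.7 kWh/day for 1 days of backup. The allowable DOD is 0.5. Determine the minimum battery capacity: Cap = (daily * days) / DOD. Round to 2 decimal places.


Total energy needed = daily * days = 48.7 * 1 = 48.7 kWh
Account for depth of discharge:
  Cap = total_energy / DOD = 48.7 / 0.5
  Cap = 97.40 kWh

97.40


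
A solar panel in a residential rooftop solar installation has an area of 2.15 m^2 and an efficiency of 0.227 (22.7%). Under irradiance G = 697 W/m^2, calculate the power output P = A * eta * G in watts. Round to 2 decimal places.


Use the solar power formula P = A * eta * G.
Given: A = 2.15 m^2, eta = 0.227, G = 697 W/m^2
P = 2.15 * 0.227 * 697
P = 340.17 W

340.17


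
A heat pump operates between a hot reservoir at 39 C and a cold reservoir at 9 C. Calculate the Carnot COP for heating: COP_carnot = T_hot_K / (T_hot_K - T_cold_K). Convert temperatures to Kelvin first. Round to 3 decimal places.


Convert to Kelvin:
  T_hot = 39 + 273.15 = 312.15 K
  T_cold = 9 + 273.15 = 282.15 K
Apply Carnot COP formula:
  COP = T_hot_K / (T_hot_K - T_cold_K) = 312.15 / 30.0
  COP = 10.405

10.405


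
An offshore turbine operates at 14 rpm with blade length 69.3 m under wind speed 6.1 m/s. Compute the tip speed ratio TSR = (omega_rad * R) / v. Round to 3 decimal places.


Convert rotational speed to rad/s:
  omega = 14 * 2 * pi / 60 = 1.4661 rad/s
Compute tip speed:
  v_tip = omega * R = 1.4661 * 69.3 = 101.599 m/s
Tip speed ratio:
  TSR = v_tip / v_wind = 101.599 / 6.1 = 16.656

16.656


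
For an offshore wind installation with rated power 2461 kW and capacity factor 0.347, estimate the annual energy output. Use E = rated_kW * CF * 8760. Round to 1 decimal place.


Annual energy = rated_kW * capacity_factor * hours_per_year
Given: P_rated = 2461 kW, CF = 0.347, hours = 8760
E = 2461 * 0.347 * 8760
E = 7480750.9 kWh

7480750.9


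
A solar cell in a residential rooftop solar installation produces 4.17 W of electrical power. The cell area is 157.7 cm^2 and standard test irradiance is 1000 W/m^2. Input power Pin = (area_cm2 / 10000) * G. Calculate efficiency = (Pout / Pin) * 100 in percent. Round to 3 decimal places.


First compute the input power:
  Pin = area_cm2 / 10000 * G = 157.7 / 10000 * 1000 = 15.77 W
Then compute efficiency:
  Efficiency = (Pout / Pin) * 100 = (4.17 / 15.77) * 100
  Efficiency = 26.443%

26.443


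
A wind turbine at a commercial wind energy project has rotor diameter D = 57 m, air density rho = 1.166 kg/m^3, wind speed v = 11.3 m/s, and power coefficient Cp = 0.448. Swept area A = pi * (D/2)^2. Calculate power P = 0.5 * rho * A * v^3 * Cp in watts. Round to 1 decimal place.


Step 1 -- Compute swept area:
  A = pi * (D/2)^2 = pi * (57/2)^2 = 2551.76 m^2
Step 2 -- Apply wind power equation:
  P = 0.5 * rho * A * v^3 * Cp
  v^3 = 11.3^3 = 1442.897
  P = 0.5 * 1.166 * 2551.76 * 1442.897 * 0.448
  P = 961659.9 W

961659.9


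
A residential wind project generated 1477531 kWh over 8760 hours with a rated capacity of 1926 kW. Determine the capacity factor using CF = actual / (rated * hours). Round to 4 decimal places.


Capacity factor = actual output / maximum possible output
Maximum possible = rated * hours = 1926 * 8760 = 16871760 kWh
CF = 1477531 / 16871760
CF = 0.0876

0.0876


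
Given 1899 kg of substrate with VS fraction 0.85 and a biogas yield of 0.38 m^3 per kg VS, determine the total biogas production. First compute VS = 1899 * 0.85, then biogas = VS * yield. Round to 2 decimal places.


Compute volatile solids:
  VS = mass * VS_fraction = 1899 * 0.85 = 1614.15 kg
Calculate biogas volume:
  Biogas = VS * specific_yield = 1614.15 * 0.38
  Biogas = 613.38 m^3

613.38


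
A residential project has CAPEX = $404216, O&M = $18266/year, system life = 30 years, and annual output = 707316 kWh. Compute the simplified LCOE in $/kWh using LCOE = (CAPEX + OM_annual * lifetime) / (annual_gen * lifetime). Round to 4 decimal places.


Total cost = CAPEX + OM * lifetime = 404216 + 18266 * 30 = 404216 + 547980 = 952196
Total generation = annual * lifetime = 707316 * 30 = 21219480 kWh
LCOE = 952196 / 21219480
LCOE = 0.0449 $/kWh

0.0449


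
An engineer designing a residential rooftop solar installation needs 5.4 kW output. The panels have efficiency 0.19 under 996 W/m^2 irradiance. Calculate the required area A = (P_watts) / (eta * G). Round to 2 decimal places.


Convert target power to watts: P = 5.4 * 1000 = 5400.0 W
Compute denominator: eta * G = 0.19 * 996 = 189.24
Required area A = P / (eta * G) = 5400.0 / 189.24
A = 28.54 m^2

28.54


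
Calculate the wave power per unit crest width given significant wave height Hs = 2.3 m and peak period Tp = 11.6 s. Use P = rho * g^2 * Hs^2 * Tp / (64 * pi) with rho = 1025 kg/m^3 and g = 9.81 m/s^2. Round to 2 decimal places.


Apply wave power formula:
  g^2 = 9.81^2 = 96.2361
  Hs^2 = 2.3^2 = 5.29
  Numerator = rho * g^2 * Hs^2 * Tp = 1025 * 96.2361 * 5.29 * 11.6 = 6053067.84
  Denominator = 64 * pi = 201.0619
  P = 6053067.84 / 201.0619 = 30105.49 W/m

30105.49


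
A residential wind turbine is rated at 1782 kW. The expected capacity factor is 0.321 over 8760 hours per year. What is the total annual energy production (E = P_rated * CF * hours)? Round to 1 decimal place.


Annual energy = rated_kW * capacity_factor * hours_per_year
Given: P_rated = 1782 kW, CF = 0.321, hours = 8760
E = 1782 * 0.321 * 8760
E = 5010912.7 kWh

5010912.7


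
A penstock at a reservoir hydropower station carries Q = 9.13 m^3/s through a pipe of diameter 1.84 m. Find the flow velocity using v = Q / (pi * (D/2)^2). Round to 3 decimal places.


Compute pipe cross-sectional area:
  A = pi * (D/2)^2 = pi * (1.84/2)^2 = 2.659 m^2
Calculate velocity:
  v = Q / A = 9.13 / 2.659
  v = 3.434 m/s

3.434


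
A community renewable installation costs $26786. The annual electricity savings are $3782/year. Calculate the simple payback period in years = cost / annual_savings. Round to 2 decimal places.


Simple payback period = initial cost / annual savings
Payback = 26786 / 3782
Payback = 7.08 years

7.08


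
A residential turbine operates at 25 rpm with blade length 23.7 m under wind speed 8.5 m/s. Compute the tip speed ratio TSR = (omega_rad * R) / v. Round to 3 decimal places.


Convert rotational speed to rad/s:
  omega = 25 * 2 * pi / 60 = 2.618 rad/s
Compute tip speed:
  v_tip = omega * R = 2.618 * 23.7 = 62.046 m/s
Tip speed ratio:
  TSR = v_tip / v_wind = 62.046 / 8.5 = 7.300

7.300


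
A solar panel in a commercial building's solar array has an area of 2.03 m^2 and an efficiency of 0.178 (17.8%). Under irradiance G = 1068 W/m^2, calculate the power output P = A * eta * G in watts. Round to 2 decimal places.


Use the solar power formula P = A * eta * G.
Given: A = 2.03 m^2, eta = 0.178, G = 1068 W/m^2
P = 2.03 * 0.178 * 1068
P = 385.91 W

385.91


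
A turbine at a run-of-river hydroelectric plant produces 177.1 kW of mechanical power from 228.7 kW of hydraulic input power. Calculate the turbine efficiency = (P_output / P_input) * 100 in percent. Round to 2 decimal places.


Turbine efficiency = (output power / input power) * 100
eta = (177.1 / 228.7) * 100
eta = 77.44%

77.44


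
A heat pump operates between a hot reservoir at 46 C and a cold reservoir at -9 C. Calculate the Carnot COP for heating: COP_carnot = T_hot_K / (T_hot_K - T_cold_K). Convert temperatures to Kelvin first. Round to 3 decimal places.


Convert to Kelvin:
  T_hot = 46 + 273.15 = 319.15 K
  T_cold = -9 + 273.15 = 264.15 K
Apply Carnot COP formula:
  COP = T_hot_K / (T_hot_K - T_cold_K) = 319.15 / 55.0
  COP = 5.803

5.803


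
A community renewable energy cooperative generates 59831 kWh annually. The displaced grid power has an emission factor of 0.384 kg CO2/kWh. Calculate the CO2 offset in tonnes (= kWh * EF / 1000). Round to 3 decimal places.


CO2 offset in kg = generation * emission_factor
CO2 offset = 59831 * 0.384 = 22975.1 kg
Convert to tonnes:
  CO2 offset = 22975.1 / 1000 = 22.975 tonnes

22.975


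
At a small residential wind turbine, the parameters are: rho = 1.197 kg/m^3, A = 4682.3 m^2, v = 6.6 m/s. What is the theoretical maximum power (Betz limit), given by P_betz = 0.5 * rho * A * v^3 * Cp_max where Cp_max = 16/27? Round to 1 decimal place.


The Betz coefficient Cp_max = 16/27 = 0.5926
v^3 = 6.6^3 = 287.496
P_betz = 0.5 * rho * A * v^3 * Cp_max
P_betz = 0.5 * 1.197 * 4682.3 * 287.496 * 0.5926
P_betz = 477431.9 W

477431.9


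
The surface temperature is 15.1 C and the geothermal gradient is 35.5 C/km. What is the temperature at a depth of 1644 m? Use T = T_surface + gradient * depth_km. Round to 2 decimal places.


Convert depth to km: 1644 / 1000 = 1.644 km
Temperature increase = gradient * depth_km = 35.5 * 1.644 = 58.36 C
Temperature at depth = T_surface + delta_T = 15.1 + 58.36
T = 73.46 C

73.46


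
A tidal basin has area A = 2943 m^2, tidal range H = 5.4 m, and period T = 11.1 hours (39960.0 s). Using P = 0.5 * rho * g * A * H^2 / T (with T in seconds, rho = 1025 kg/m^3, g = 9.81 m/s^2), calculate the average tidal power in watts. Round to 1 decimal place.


Convert period to seconds: T = 11.1 * 3600 = 39960.0 s
H^2 = 5.4^2 = 29.16
P = 0.5 * rho * g * A * H^2 / T
P = 0.5 * 1025 * 9.81 * 2943 * 29.16 / 39960.0
P = 10797.3 W

10797.3


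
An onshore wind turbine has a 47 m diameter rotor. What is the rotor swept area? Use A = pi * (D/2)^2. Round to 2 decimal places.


Compute the rotor radius:
  r = D / 2 = 47 / 2 = 23.5 m
Calculate swept area:
  A = pi * r^2 = pi * 23.5^2
  A = 1734.94 m^2

1734.94


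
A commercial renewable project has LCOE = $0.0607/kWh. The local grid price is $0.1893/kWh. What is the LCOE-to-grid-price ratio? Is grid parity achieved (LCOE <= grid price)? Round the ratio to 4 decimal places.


Compare LCOE to grid price:
  LCOE = $0.0607/kWh, Grid price = $0.1893/kWh
  Ratio = LCOE / grid_price = 0.0607 / 0.1893 = 0.3207
  Grid parity achieved (ratio <= 1)? yes

0.3207


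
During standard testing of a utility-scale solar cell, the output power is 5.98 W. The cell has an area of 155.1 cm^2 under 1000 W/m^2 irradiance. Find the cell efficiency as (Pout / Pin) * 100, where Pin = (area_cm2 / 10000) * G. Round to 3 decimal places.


First compute the input power:
  Pin = area_cm2 / 10000 * G = 155.1 / 10000 * 1000 = 15.51 W
Then compute efficiency:
  Efficiency = (Pout / Pin) * 100 = (5.98 / 15.51) * 100
  Efficiency = 38.556%

38.556


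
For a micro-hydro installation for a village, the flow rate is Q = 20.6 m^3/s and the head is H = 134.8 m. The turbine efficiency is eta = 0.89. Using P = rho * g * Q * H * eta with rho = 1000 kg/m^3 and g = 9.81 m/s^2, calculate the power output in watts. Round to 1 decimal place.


Apply the hydropower formula P = rho * g * Q * H * eta
rho * g = 1000 * 9.81 = 9810.0
P = 9810.0 * 20.6 * 134.8 * 0.89
P = 24244661.6 W

24244661.6


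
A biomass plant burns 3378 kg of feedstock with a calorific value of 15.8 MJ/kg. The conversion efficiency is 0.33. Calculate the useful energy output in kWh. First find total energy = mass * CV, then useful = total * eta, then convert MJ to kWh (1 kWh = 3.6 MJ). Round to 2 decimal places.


Total energy = mass * CV = 3378 * 15.8 = 53372.4 MJ
Useful energy = total * eta = 53372.4 * 0.33 = 17612.89 MJ
Convert to kWh: 17612.89 / 3.6
Useful energy = 4892.47 kWh

4892.47


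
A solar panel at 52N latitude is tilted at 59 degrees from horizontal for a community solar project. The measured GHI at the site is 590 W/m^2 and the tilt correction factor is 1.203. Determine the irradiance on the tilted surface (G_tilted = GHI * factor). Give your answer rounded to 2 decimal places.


Identify the given values:
  GHI = 590 W/m^2, tilt correction factor = 1.203
Apply the formula G_tilted = GHI * factor:
  G_tilted = 590 * 1.203
  G_tilted = 709.77 W/m^2

709.77


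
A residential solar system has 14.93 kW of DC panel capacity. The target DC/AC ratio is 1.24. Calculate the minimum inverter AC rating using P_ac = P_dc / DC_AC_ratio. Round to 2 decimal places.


The inverter AC capacity is determined by the DC/AC ratio.
Given: P_dc = 14.93 kW, DC/AC ratio = 1.24
P_ac = P_dc / ratio = 14.93 / 1.24
P_ac = 12.04 kW

12.04


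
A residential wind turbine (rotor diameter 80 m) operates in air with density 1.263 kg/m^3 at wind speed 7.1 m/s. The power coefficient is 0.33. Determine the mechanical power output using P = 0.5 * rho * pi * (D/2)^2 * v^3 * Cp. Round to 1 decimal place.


Step 1 -- Compute swept area:
  A = pi * (D/2)^2 = pi * (80/2)^2 = 5026.55 m^2
Step 2 -- Apply wind power equation:
  P = 0.5 * rho * A * v^3 * Cp
  v^3 = 7.1^3 = 357.911
  P = 0.5 * 1.263 * 5026.55 * 357.911 * 0.33
  P = 374914.5 W

374914.5


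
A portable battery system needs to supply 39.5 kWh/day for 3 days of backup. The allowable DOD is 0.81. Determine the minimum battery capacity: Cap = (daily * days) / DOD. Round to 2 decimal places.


Total energy needed = daily * days = 39.5 * 3 = 118.5 kWh
Account for depth of discharge:
  Cap = total_energy / DOD = 118.5 / 0.81
  Cap = 146.30 kWh

146.30


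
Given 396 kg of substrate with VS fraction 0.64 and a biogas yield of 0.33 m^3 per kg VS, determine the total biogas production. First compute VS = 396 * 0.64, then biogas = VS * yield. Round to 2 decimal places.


Compute volatile solids:
  VS = mass * VS_fraction = 396 * 0.64 = 253.44 kg
Calculate biogas volume:
  Biogas = VS * specific_yield = 253.44 * 0.33
  Biogas = 83.64 m^3

83.64


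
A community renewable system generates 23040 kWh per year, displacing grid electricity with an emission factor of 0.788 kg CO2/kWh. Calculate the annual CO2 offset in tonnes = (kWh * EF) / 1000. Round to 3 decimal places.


CO2 offset in kg = generation * emission_factor
CO2 offset = 23040 * 0.788 = 18155.52 kg
Convert to tonnes:
  CO2 offset = 18155.52 / 1000 = 18.156 tonnes

18.156


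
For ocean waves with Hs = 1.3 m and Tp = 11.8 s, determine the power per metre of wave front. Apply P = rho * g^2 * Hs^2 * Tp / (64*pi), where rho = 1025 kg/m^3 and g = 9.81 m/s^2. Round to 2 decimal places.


Apply wave power formula:
  g^2 = 9.81^2 = 96.2361
  Hs^2 = 1.3^2 = 1.69
  Numerator = rho * g^2 * Hs^2 * Tp = 1025 * 96.2361 * 1.69 * 11.8 = 1967118.81
  Denominator = 64 * pi = 201.0619
  P = 1967118.81 / 201.0619 = 9783.65 W/m

9783.65


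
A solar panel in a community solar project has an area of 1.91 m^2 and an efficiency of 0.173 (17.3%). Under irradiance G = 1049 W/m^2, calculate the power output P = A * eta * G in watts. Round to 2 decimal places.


Use the solar power formula P = A * eta * G.
Given: A = 1.91 m^2, eta = 0.173, G = 1049 W/m^2
P = 1.91 * 0.173 * 1049
P = 346.62 W

346.62


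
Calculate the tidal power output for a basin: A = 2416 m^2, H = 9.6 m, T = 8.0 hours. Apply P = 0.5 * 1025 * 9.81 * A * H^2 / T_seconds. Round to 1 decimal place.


Convert period to seconds: T = 8.0 * 3600 = 28800.0 s
H^2 = 9.6^2 = 92.16
P = 0.5 * rho * g * A * H^2 / T
P = 0.5 * 1025 * 9.81 * 2416 * 92.16 / 28800.0
P = 38869.6 W

38869.6


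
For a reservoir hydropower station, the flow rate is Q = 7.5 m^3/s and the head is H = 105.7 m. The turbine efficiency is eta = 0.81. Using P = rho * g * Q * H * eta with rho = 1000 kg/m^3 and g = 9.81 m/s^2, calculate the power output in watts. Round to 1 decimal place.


Apply the hydropower formula P = rho * g * Q * H * eta
rho * g = 1000 * 9.81 = 9810.0
P = 9810.0 * 7.5 * 105.7 * 0.81
P = 6299270.8 W

6299270.8


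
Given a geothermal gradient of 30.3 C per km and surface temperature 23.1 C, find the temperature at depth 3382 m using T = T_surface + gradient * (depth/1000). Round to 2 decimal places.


Convert depth to km: 3382 / 1000 = 3.382 km
Temperature increase = gradient * depth_km = 30.3 * 3.382 = 102.47 C
Temperature at depth = T_surface + delta_T = 23.1 + 102.47
T = 125.57 C

125.57


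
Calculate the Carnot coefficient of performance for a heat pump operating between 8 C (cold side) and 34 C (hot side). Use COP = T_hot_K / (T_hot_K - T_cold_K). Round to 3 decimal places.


Convert to Kelvin:
  T_hot = 34 + 273.15 = 307.15 K
  T_cold = 8 + 273.15 = 281.15 K
Apply Carnot COP formula:
  COP = T_hot_K / (T_hot_K - T_cold_K) = 307.15 / 26.0
  COP = 11.813

11.813


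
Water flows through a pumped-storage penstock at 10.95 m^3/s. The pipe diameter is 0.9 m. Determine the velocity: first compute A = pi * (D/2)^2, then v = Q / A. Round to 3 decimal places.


Compute pipe cross-sectional area:
  A = pi * (D/2)^2 = pi * (0.9/2)^2 = 0.6362 m^2
Calculate velocity:
  v = Q / A = 10.95 / 0.6362
  v = 17.212 m/s

17.212


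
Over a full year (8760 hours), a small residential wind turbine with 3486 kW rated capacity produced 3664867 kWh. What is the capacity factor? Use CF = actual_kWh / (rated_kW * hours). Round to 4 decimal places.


Capacity factor = actual output / maximum possible output
Maximum possible = rated * hours = 3486 * 8760 = 30537360 kWh
CF = 3664867 / 30537360
CF = 0.1200

0.1200


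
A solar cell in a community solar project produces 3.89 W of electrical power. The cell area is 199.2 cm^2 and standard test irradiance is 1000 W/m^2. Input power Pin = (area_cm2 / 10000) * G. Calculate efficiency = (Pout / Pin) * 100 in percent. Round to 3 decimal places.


First compute the input power:
  Pin = area_cm2 / 10000 * G = 199.2 / 10000 * 1000 = 19.92 W
Then compute efficiency:
  Efficiency = (Pout / Pin) * 100 = (3.89 / 19.92) * 100
  Efficiency = 19.528%

19.528


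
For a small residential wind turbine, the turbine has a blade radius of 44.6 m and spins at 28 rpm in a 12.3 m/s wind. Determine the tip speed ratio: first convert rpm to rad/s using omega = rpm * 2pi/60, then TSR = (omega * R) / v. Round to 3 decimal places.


Convert rotational speed to rad/s:
  omega = 28 * 2 * pi / 60 = 2.9322 rad/s
Compute tip speed:
  v_tip = omega * R = 2.9322 * 44.6 = 130.774 m/s
Tip speed ratio:
  TSR = v_tip / v_wind = 130.774 / 12.3 = 10.632

10.632


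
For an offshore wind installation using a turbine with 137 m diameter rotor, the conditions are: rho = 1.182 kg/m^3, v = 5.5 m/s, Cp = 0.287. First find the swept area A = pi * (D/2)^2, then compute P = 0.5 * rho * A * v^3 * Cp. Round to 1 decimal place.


Step 1 -- Compute swept area:
  A = pi * (D/2)^2 = pi * (137/2)^2 = 14741.14 m^2
Step 2 -- Apply wind power equation:
  P = 0.5 * rho * A * v^3 * Cp
  v^3 = 5.5^3 = 166.375
  P = 0.5 * 1.182 * 14741.14 * 166.375 * 0.287
  P = 415995.3 W

415995.3


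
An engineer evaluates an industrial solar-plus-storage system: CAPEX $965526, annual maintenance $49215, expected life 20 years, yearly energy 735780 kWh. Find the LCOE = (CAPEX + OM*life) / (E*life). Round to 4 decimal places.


Total cost = CAPEX + OM * lifetime = 965526 + 49215 * 20 = 965526 + 984300 = 1949826
Total generation = annual * lifetime = 735780 * 20 = 14715600 kWh
LCOE = 1949826 / 14715600
LCOE = 0.1325 $/kWh

0.1325


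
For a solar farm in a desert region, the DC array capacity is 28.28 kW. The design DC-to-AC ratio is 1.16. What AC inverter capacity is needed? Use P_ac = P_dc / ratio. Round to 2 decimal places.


The inverter AC capacity is determined by the DC/AC ratio.
Given: P_dc = 28.28 kW, DC/AC ratio = 1.16
P_ac = P_dc / ratio = 28.28 / 1.16
P_ac = 24.38 kW

24.38
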